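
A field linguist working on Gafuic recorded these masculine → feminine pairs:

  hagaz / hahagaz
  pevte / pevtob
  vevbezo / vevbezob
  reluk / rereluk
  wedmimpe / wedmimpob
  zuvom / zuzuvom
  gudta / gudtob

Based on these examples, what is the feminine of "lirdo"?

lirdob

"lirdo" ends in a vowel. The stems ending in a vowel (wedmimpe → wedmimpob, gudta → gudtob, pevte → pevtob) drop the final letter and add -ob.
So lirdo → lirdob.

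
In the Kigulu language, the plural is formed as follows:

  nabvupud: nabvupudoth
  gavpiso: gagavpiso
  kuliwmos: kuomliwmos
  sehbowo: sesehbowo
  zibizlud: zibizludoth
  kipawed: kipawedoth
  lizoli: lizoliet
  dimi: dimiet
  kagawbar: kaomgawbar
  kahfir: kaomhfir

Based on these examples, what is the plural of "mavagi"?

mavagiet

sehbowo and kuliwmos both have last vowel 'o' yet inflect differently (sesehbowo, kuomliwmos), so the last vowel is not what conditions the rule; the final letter is.
"mavagi" ends in -i. The stems ending in -i (lizoli → lizoliet, dimi → dimiet) add -et.
The other patterns: stems ending in -o repeat the first consonant+vowel as a prefix; stems ending in -d add -oth; stems ending in -r or -s insert -om- after the first vowel.
So mavagi → mavagiet.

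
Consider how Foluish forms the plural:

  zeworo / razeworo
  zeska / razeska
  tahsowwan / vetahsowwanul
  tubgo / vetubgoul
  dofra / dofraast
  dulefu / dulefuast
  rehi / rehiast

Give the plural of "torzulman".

zeworo and tubgo both end in -o yet inflect differently (razeworo, vetubgoul), so the final letter is not what conditions the rule; the first letter is.
"torzulman" begins with t-. The stems beginning with t- (tahsowwan → vetahsowwanul, tubgo → vetubgoul) add ve- … -ul around the stem.
The other patterns: stems beginning with z- add the prefix ra-; stems beginning with d- or r- add -ast.
So torzulman → vetorzulmanul.

vetorzulmanul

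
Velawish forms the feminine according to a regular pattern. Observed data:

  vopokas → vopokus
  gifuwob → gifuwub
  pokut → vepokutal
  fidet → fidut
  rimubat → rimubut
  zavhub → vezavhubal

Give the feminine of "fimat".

fimut

pokut and fidet both end in -t yet inflect differently (vepokutal, fidut), so the final letter is not what conditions the rule; the last vowel is.
"fimat" has last vowel 'a'. The stems whose last vowel is 'a' (vopokas → vopokus, rimubat → rimubut) change the last vowel to 'u'.
So fimat → fimut.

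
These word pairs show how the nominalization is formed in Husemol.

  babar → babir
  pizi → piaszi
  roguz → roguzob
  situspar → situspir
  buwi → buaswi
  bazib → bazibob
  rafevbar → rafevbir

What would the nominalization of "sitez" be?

"sitez" ends in -z. The one such stem in the data (roguz → roguzob) adds -ob, so the same rule applies.
So sitez → sitezob.

sitezob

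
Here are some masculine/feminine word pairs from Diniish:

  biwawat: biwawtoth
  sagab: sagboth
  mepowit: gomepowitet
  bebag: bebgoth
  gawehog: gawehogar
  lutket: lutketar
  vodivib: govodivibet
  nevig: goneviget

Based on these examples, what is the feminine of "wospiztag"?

wospiztgoth

sagab and vodivib both end in -b yet inflect differently (sagboth, govodivibet), so the final letter is not what conditions the rule; the last vowel is.
"wospiztag" has last vowel 'a'. The stems whose last vowel is 'a' (bebag → bebgoth, biwawat → biwawtoth, sagab → sagboth) delete the last vowel and add -oth.
So wospiztag → wospiztgoth.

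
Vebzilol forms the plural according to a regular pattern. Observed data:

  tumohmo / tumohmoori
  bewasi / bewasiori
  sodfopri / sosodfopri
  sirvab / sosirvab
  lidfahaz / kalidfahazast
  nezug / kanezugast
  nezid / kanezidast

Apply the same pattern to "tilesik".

"tilesik" begins with t-. The one such stem in the data (tumohmo → tumohmoori) adds -ori, so the same rule applies.
The other patterns: stems beginning with s- add the prefix so-; stems beginning with l- or n- add ka- … -ast around the stem.
So tilesik → tilesikori.

tilesikori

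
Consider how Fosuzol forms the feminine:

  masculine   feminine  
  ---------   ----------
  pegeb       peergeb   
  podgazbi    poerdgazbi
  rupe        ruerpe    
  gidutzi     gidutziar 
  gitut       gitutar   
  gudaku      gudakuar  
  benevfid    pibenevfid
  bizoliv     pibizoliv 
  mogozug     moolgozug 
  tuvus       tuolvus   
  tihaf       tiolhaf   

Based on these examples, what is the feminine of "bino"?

podgazbi and gidutzi both end in -i yet inflect differently (poerdgazbi, gidutziar), so the final letter is not what conditions the rule; the first letter is.
"bino" begins with b-. The stems beginning with b- (benevfid → pibenevfid, bizoliv → pibizoliv) add the prefix pi-.
The other patterns: stems beginning with p- or r- insert -er- after the first vowel; stems beginning with g- add -ar; stems beginning with m- or t- insert -ol- after the first vowel.
So bino → pibino.

pibino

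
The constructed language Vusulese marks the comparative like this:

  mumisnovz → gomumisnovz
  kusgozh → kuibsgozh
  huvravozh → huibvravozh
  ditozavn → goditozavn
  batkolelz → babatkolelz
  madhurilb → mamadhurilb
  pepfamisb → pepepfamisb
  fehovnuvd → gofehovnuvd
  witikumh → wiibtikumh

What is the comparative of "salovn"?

mumisnovz and batkolelz both end in -z yet inflect differently (gomumisnovz, babatkolelz), so the final letter is not what conditions the rule; the second-to-last letter is.
"salovn" has second-to-last letter 'v'. The stems whose second-to-last letter is 'v' (mumisnovz → gomumisnovz, ditozavn → goditozavn, fehovnuvd → gofehovnuvd) add the prefix go-.
So salovn → gosalovn.

gosalovn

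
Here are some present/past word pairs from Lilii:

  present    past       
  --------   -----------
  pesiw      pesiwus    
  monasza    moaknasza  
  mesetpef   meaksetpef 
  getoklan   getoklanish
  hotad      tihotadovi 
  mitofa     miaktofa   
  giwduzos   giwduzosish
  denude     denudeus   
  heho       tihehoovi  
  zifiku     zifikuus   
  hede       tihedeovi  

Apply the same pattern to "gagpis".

gagpisish

hede and denude both end in -e yet inflect differently (tihedeovi, denudeus), so the final letter is not what conditions the rule; the first letter is.
"gagpis" begins with g-. The stems beginning with g- (giwduzos → giwduzosish, getoklan → getoklanish) add -ish.
The other patterns: stems beginning with m- insert -ak- after the first vowel; stems beginning with h- add ti- … -ovi around the stem; stems beginning with d-, p- or z- add -us.
So gagpis → gagpisish.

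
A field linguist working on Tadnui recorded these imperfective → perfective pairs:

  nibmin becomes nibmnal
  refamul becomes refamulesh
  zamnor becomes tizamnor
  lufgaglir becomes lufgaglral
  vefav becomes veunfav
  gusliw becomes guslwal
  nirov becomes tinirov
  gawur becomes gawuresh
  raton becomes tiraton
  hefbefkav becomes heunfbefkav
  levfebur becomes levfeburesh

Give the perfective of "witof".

tiwitof

vefav and nirov both end in -v yet inflect differently (veunfav, tinirov), so the final letter is not what conditions the rule; the last vowel is.
"witof" has last vowel 'o'. The stems whose last vowel is 'o' (raton → tiraton, zamnor → tizamnor, nirov → tinirov) add the prefix ti-.
The other patterns: stems whose last vowel is 'a' insert -un- after the first vowel; stems whose last vowel is 'i' delete the last vowel and add -al; stems whose last vowel is 'u' add -esh.
So witof → tiwitof.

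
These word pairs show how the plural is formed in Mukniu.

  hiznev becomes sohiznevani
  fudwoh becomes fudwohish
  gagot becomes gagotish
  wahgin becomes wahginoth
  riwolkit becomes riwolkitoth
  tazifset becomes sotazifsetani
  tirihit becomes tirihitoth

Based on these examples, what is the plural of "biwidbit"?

gagot and tazifset both end in -t yet inflect differently (gagotish, sotazifsetani), so the final letter is not what conditions the rule; the last vowel is.
"biwidbit" has last vowel 'i'. The stems whose last vowel is 'i' (riwolkit → riwolkitoth, tirihit → tirihitoth, wahgin → wahginoth) add -oth.
So biwidbit → biwidbitoth.

biwidbitoth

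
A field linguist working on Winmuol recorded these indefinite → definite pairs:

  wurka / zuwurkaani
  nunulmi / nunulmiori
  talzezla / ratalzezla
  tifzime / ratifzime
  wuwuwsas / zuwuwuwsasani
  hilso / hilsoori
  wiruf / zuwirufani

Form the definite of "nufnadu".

nufnaduori

wurka and talzezla both end in -a yet inflect differently (zuwurkaani, ratalzezla), so the final letter is not what conditions the rule; the first letter is.
"nufnadu" begins with n-. The one such stem in the data (nunulmi → nunulmiori) adds -ori, so the same rule applies.
The other patterns: stems beginning with w- add zu- … -ani around the stem; stems beginning with t- add the prefix ra-.
So nufnadu → nufnaduori.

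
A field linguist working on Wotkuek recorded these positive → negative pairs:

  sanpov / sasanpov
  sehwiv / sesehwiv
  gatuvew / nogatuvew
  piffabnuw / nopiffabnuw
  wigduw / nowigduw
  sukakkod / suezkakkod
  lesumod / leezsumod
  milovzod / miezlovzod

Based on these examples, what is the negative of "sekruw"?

sanpov and sukakkod both have last vowel 'o' yet inflect differently (sasanpov, suezkakkod), so the last vowel is not what conditions the rule; the final letter is.
"sekruw" ends in -w. The stems ending in -w (gatuvew → nogatuvew, piffabnuw → nopiffabnuw, wigduw → nowigduw) add the prefix no-.
The other patterns: stems ending in -v repeat the first consonant+vowel as a prefix; stems ending in -d insert -ez- after the first vowel.
So sekruw → nosekruw.

nosekruw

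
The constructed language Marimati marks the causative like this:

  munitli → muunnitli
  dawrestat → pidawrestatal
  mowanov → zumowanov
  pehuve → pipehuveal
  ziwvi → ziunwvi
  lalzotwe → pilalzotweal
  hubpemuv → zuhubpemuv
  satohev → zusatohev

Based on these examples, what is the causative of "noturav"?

zunoturav

satohev and lalzotwe both have last vowel 'e' yet inflect differently (zusatohev, pilalzotweal), so the last vowel is not what conditions the rule; the final letter is.
"noturav" ends in -v. The stems ending in -v (satohev → zusatohev, mowanov → zumowanov, hubpemuv → zuhubpemuv) add the prefix zu-.
So noturav → zunoturav.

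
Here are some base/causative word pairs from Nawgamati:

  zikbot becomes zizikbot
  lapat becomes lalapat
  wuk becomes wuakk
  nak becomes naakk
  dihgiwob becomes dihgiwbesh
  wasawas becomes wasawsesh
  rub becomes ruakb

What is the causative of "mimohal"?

rub and dihgiwob both end in -b yet inflect differently (ruakb, dihgiwbesh), so the final letter is not what conditions the rule; the number of vowels is.
"mimohal" has 3 vowels. The stems with 3 vowels (wasawas → wasawsesh, dihgiwob → dihgiwbesh) delete the last vowel and add -esh.
The other patterns: stems with 1 vowel insert -ak- after the first vowel; stems with 2 vowels repeat the first consonant+vowel as a prefix.
So mimohal → mimohlesh.

mimohlesh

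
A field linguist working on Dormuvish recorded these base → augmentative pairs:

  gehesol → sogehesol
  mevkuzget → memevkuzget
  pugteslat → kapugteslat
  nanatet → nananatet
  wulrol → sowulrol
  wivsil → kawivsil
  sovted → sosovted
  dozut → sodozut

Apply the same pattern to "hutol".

mevkuzget and pugteslat both end in -t yet inflect differently (memevkuzget, kapugteslat), so the final letter is not what conditions the rule; the last vowel is.
"hutol" has last vowel 'o'. The stems whose last vowel is 'o' (wulrol → sowulrol, gehesol → sogehesol) add the prefix so-.
So hutol → sohutol.

sohutol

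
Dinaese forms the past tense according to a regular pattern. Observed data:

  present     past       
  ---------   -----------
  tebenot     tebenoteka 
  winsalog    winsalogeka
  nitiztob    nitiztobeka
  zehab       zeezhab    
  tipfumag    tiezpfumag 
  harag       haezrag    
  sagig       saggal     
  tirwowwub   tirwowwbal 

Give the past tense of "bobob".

bobobeka

nitiztob and zehab both end in -b yet inflect differently (nitiztobeka, zeezhab), so the final letter is not what conditions the rule; the last vowel is.
"bobob" has last vowel 'o'. The stems whose last vowel is 'o' (tebenot → tebenoteka, winsalog → winsalogeka, nitiztob → nitiztobeka) add -eka.
So bobob → bobobeka.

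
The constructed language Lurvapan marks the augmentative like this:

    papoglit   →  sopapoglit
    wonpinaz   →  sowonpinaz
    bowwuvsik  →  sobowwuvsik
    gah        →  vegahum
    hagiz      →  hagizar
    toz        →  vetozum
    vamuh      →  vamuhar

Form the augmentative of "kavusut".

"kavusut" has 3 vowels. The stems with 3 vowels (bowwuvsik → sobowwuvsik, papoglit → sopapoglit, wonpinaz → sowonpinaz) add the prefix so-.
The other patterns: stems with 1 vowel add ve- … -um around the stem; stems with 2 vowels add -ar.
So kavusut → sokavusut.

sokavusut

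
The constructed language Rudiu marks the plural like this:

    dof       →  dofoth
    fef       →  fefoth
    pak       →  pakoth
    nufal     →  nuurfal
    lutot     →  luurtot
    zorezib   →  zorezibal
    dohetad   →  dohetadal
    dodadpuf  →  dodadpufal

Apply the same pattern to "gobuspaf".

gobuspafal

"gobuspaf" has 3 vowels. The stems with 3 vowels (zorezib → zorezibal, dohetad → dohetadal, dodadpuf → dodadpufal) add -al.
The other patterns: stems with 1 vowel add -oth; stems with 2 vowels insert -ur- after the first vowel.
So gobuspaf → gobuspafal.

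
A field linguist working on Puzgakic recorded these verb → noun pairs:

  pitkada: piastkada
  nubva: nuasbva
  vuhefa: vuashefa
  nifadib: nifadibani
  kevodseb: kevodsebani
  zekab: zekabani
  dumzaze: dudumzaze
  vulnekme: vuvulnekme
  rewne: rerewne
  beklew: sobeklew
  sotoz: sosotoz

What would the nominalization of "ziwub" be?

pitkada and zekab both have last vowel 'a' yet inflect differently (piastkada, zekabani), so the last vowel is not what conditions the rule; the final letter is.
"ziwub" ends in -b. The stems ending in -b (nifadib → nifadibani, kevodseb → kevodsebani, zekab → zekabani) add -ani.
The other patterns: stems ending in -a insert -as- after the first vowel; stems ending in -e repeat the first consonant+vowel as a prefix; stems ending in -w or -z add the prefix so-.
So ziwub → ziwubani.

ziwubani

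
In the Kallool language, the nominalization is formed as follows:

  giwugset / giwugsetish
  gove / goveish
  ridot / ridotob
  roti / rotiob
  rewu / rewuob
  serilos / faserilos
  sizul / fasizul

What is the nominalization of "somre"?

giwugset and ridot both end in -t yet inflect differently (giwugsetish, ridotob), so the final letter is not what conditions the rule; the first letter is.
"somre" begins with s-. The stems beginning with s- (serilos → faserilos, sizul → fasizul) add the prefix fa-.
So somre → fasomre.

fasomre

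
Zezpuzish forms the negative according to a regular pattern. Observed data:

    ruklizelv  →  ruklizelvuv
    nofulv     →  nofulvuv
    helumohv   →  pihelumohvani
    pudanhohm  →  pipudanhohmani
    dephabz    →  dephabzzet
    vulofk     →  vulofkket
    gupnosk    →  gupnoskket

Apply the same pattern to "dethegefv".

ruklizelv and helumohv both end in -v yet inflect differently (ruklizelvuv, pihelumohvani), so the final letter is not what conditions the rule; the second-to-last letter is.
"dethegefv" has second-to-last letter 'f'. The one such stem in the data (vulofk → vulofkket) doubles the final consonant and adds -et (as do dephabz, gupnosk), so the same rule applies.
The other patterns: stems whose second-to-last letter is 'l' add -uv; stems whose second-to-last letter is 'h' add pi- … -ani around the stem.
So dethegefv → dethegefvvet.

dethegefvvet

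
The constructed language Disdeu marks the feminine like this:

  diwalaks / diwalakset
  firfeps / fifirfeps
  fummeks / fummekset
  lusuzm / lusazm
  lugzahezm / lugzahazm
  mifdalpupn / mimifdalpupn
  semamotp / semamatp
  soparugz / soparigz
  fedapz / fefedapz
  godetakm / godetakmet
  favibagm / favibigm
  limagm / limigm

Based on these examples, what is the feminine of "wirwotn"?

wirwatn

lusuzm and godetakm both end in -m yet inflect differently (lusazm, godetakmet), so the final letter is not what conditions the rule; the second-to-last letter is.
"wirwotn" has second-to-last letter 't'. The one such stem in the data (semamotp → semamatp) changes the last vowel to 'a' (as do lusuzm, lugzahezm), so the same rule applies.
So wirwotn → wirwatn.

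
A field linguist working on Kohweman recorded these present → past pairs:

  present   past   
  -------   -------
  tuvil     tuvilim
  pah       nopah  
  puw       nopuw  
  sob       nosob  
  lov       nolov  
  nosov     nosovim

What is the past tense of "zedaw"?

nosov and lov both end in -v yet inflect differently (nosovim, nolov), so the final letter is not what conditions the rule; the number of vowels is.
"zedaw" has 2 vowels. The stems with 2 vowels (nosov → nosovim, tuvil → tuvilim) add -im.
So zedaw → zedawim.

zedawim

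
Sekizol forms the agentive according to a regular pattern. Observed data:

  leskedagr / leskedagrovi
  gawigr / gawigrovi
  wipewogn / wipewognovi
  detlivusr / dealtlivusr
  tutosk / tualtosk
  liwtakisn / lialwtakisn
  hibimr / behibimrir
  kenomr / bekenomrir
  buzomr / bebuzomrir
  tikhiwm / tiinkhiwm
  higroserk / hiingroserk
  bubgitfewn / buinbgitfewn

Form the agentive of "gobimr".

leskedagr and detlivusr both end in -r yet inflect differently (leskedagrovi, dealtlivusr), so the final letter is not what conditions the rule; the second-to-last letter is.
"gobimr" has second-to-last letter 'm'. The stems whose second-to-last letter is 'm' (hibimr → behibimrir, kenomr → bekenomrir, buzomr → bebuzomrir) add be- … -ir around the stem.
So gobimr → begobimrir.

begobimrir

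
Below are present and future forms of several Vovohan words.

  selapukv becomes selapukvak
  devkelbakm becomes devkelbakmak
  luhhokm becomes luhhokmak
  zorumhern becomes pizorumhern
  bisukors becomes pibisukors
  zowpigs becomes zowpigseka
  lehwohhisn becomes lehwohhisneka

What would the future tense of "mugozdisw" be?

bisukors and zowpigs both end in -s yet inflect differently (pibisukors, zowpigseka), so the final letter is not what conditions the rule; the second-to-last letter is.
"mugozdisw" has second-to-last letter 's'. The one such stem in the data (lehwohhisn → lehwohhisneka) adds -eka, so the same rule applies.
The other patterns: stems whose second-to-last letter is 'k' add -ak; stems whose second-to-last letter is 'r' add the prefix pi-.
So mugozdisw → mugozdisweka.

mugozdisweka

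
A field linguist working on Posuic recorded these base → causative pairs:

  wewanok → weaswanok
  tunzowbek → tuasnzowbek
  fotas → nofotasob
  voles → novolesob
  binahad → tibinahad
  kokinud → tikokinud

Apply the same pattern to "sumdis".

binahad and fotas both have last vowel 'a' yet inflect differently (tibinahad, nofotasob), so the last vowel is not what conditions the rule; the final letter is.
"sumdis" ends in -s. The stems ending in -s (fotas → nofotasob, voles → novolesob) add no- … -ob around the stem.
So sumdis → nosumdisob.

nosumdisob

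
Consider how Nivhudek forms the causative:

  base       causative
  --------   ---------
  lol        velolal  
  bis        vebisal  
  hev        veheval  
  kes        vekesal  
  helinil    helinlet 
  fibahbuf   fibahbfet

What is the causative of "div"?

"div" has 1 vowel. The stems with 1 vowel (lol → velolal, bis → vebisal, hev → veheval) add ve- … -al around the stem.
So div → vedival.

vedival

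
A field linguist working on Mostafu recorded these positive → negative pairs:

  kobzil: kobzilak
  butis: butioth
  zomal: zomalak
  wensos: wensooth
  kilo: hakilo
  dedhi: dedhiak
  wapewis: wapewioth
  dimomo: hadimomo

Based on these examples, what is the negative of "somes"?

someoth

wensos and dimomo both have last vowel 'o' yet inflect differently (wensooth, hadimomo), so the last vowel is not what conditions the rule; the final letter is.
"somes" ends in -s. The stems ending in -s (wapewis → wapewioth, butis → butioth, wensos → wensooth) drop the final letter and add -oth.
The other patterns: stems ending in -o add the prefix ha-; stems ending in -i or -l add -ak.
So somes → someoth.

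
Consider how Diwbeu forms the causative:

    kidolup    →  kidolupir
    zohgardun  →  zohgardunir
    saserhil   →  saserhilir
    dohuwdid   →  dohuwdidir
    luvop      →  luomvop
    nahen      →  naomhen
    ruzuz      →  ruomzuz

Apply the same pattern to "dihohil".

kidolup and luvop both end in -p yet inflect differently (kidolupir, luomvop), so the final letter is not what conditions the rule; the number of vowels is.
"dihohil" has 3 vowels. The stems with 3 vowels (kidolup → kidolupir, zohgardun → zohgardunir, saserhil → saserhilir) add -ir.
So dihohil → dihohilir.

dihohilir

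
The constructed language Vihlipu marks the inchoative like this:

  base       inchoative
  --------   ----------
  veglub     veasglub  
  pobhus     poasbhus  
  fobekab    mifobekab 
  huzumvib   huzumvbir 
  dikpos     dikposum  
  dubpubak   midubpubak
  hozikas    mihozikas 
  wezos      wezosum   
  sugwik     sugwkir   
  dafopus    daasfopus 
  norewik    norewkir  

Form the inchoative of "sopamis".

sopamsir

pobhus and hozikas both end in -s yet inflect differently (poasbhus, mihozikas), so the final letter is not what conditions the rule; the last vowel is.
"sopamis" has last vowel 'i'. The stems whose last vowel is 'i' (sugwik → sugwkir, huzumvib → huzumvbir, norewik → norewkir) delete the last vowel and add -ir.
The other patterns: stems whose last vowel is 'u' insert -as- after the first vowel; stems whose last vowel is 'a' add the prefix mi-; stems whose last vowel is 'o' add -um.
So sopamis → sopamsir.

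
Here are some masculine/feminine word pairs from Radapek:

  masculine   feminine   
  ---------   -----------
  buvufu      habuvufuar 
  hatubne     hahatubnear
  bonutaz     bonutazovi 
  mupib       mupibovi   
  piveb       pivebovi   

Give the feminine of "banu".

"banu" ends in a vowel. The stems ending in a vowel (buvufu → habuvufuar, hatubne → hahatubnear) add ha- … -ar around the stem.
So banu → habanuar.

habanuar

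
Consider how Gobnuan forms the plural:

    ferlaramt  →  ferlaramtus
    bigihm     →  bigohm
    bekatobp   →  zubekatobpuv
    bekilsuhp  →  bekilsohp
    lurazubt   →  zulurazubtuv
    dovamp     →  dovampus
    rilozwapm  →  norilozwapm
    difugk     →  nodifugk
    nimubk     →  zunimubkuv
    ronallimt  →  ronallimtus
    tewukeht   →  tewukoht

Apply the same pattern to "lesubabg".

tewukeht and ronallimt both end in -t yet inflect differently (tewukoht, ronallimtus), so the final letter is not what conditions the rule; the second-to-last letter is.
"lesubabg" has second-to-last letter 'b'. The stems whose second-to-last letter is 'b' (bekatobp → zubekatobpuv, nimubk → zunimubkuv, lurazubt → zulurazubtuv) add zu- … -uv around the stem.
The other patterns: stems whose second-to-last letter is 'h' change the last vowel to 'o'; stems whose second-to-last letter is 'm' add -us; stems whose second-to-last letter is 'g' or 'p' add the prefix no-.
So lesubabg → zulesubabguv.

zulesubabguv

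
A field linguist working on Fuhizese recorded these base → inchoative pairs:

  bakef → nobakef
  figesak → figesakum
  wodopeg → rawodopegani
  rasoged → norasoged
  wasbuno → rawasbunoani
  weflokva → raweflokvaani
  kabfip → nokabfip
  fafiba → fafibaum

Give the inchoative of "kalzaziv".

nokalzaziv

fafiba and weflokva both end in -a yet inflect differently (fafibaum, raweflokvaani), so the final letter is not what conditions the rule; the first letter is.
"kalzaziv" begins with k-. The one such stem in the data (kabfip → nokabfip) adds the prefix no-, so the same rule applies.
So kalzaziv → nokalzaziv.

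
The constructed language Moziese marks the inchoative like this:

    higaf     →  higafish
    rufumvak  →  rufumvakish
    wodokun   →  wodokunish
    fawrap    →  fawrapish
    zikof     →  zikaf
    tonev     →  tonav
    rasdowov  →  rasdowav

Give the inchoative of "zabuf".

zabufish

higaf and zikof both end in -f yet inflect differently (higafish, zikaf), so the final letter is not what conditions the rule; the last vowel is.
"zabuf" has last vowel 'u'. The one such stem in the data (wodokun → wodokunish) adds -ish, so the same rule applies.
The other pattern: stems whose last vowel is 'e' or 'o' change the last vowel to 'a'.
So zabuf → zabufish.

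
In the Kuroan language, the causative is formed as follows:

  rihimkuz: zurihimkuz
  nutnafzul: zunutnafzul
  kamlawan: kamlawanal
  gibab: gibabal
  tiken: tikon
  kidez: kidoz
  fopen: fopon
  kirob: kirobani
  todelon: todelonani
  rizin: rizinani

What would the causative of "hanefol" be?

"hanefol" has last vowel 'o'. The stems whose last vowel is 'o' (kirob → kirobani, todelon → todelonani) add -ani.
The other patterns: stems whose last vowel is 'u' add the prefix zu-; stems whose last vowel is 'a' add -al; stems whose last vowel is 'e' change the last vowel to 'o'.
So hanefol → hanefolani.

hanefolani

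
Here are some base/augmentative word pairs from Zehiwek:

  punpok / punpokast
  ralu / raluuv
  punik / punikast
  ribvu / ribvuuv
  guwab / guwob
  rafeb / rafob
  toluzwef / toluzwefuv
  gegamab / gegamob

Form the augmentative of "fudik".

fudikast

rafeb and toluzwef both have last vowel 'e' yet inflect differently (rafob, toluzwefuv), so the last vowel is not what conditions the rule; the final letter is.
"fudik" ends in -k. The stems ending in -k (punik → punikast, punpok → punpokast) add -ast.
The other patterns: stems ending in -b change the last vowel to 'o'; stems ending in -f or -u add -uv.
So fudik → fudikast.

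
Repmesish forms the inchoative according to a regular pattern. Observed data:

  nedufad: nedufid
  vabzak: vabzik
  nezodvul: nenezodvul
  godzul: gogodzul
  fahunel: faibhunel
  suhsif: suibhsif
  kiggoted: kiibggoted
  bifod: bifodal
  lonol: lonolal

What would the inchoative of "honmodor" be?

nezodvul and fahunel both end in -l yet inflect differently (nenezodvul, faibhunel), so the final letter is not what conditions the rule; the last vowel is.
"honmodor" has last vowel 'o'. The stems whose last vowel is 'o' (bifod → bifodal, lonol → lonolal) add -al.
The other patterns: stems whose last vowel is 'a' change the last vowel to 'i'; stems whose last vowel is 'u' repeat the first consonant+vowel as a prefix; stems whose last vowel is 'e' or 'i' insert -ib- after the first vowel.
So honmodor → honmodoral.

honmodoral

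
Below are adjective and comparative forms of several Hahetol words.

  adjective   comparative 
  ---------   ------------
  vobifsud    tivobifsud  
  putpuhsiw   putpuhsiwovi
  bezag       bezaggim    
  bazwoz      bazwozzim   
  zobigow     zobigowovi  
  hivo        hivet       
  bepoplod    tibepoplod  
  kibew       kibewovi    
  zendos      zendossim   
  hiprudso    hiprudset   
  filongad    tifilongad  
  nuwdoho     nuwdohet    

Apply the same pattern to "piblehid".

bepoplod and zobigow both have last vowel 'o' yet inflect differently (tibepoplod, zobigowovi), so the last vowel is not what conditions the rule; the final letter is.
"piblehid" ends in -d. The stems ending in -d (bepoplod → tibepoplod, vobifsud → tivobifsud, filongad → tifilongad) add the prefix ti-.
The other patterns: stems ending in -w add -ovi; stems ending in -o drop the final letter and add -et; stems ending in -g, -s or -z double the final consonant and add -im.
So piblehid → tipiblehid.

tipiblehid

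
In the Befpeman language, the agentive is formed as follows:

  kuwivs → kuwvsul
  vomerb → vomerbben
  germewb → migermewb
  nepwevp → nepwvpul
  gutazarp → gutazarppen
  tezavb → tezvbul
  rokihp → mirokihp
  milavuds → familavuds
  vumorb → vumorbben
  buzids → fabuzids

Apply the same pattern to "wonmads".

fawonmads

buzids and kuwivs both end in -s yet inflect differently (fabuzids, kuwvsul), so the final letter is not what conditions the rule; the second-to-last letter is.
"wonmads" has second-to-last letter 'd'. The stems whose second-to-last letter is 'd' (buzids → fabuzids, milavuds → familavuds) add the prefix fa-.
So wonmads → fawonmads.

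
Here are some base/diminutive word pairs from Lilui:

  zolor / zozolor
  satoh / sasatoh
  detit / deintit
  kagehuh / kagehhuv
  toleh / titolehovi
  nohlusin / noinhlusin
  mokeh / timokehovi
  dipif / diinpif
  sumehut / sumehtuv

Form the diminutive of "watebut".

"watebut" has last vowel 'u'. The stems whose last vowel is 'u' (sumehut → sumehtuv, kagehuh → kagehhuv) delete the last vowel and add -uv.
The other patterns: stems whose last vowel is 'o' repeat the first consonant+vowel as a prefix; stems whose last vowel is 'i' insert -in- after the first vowel; stems whose last vowel is 'e' add ti- … -ovi around the stem.
So watebut → watebtuv.

watebtuv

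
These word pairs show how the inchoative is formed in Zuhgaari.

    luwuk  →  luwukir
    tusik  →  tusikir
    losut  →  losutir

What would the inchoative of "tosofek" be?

tosofekir

Every pair shown (luwuk → luwukir, tusik → tusikir, losut → losutir) follows the same rule: add -ir.
So tosofek → tosofekir.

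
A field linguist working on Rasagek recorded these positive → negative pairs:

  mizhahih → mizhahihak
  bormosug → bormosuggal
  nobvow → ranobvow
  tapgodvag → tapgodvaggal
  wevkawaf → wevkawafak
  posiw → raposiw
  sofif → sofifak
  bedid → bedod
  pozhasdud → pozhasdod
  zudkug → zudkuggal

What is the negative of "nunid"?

nunod

pozhasdud and zudkug both have last vowel 'u' yet inflect differently (pozhasdod, zudkuggal), so the last vowel is not what conditions the rule; the final letter is.
"nunid" ends in -d. The stems ending in -d (pozhasdud → pozhasdod, bedid → bedod) change the last vowel to 'o'.
So nunid → nunod.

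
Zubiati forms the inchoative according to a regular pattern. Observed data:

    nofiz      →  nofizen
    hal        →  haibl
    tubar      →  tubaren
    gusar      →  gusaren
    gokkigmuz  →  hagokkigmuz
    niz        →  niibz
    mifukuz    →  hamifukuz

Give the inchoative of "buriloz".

niz and nofiz both end in -z yet inflect differently (niibz, nofizen), so the final letter is not what conditions the rule; the number of vowels is.
"buriloz" has 3 vowels. The stems with 3 vowels (mifukuz → hamifukuz, gokkigmuz → hagokkigmuz) add the prefix ha-.
The other patterns: stems with 1 vowel insert -ib- after the first vowel; stems with 2 vowels add -en.
So buriloz → haburiloz.

haburiloz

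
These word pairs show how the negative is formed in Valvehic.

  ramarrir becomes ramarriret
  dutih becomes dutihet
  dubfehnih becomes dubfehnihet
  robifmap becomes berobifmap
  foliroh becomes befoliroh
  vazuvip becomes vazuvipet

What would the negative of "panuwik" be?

vazuvip and robifmap both end in -p yet inflect differently (vazuvipet, berobifmap), so the final letter is not what conditions the rule; the last vowel is.
"panuwik" has last vowel 'i'. The stems whose last vowel is 'i' (dutih → dutihet, vazuvip → vazuvipet, ramarrir → ramarriret) add -et.
The other pattern: stems whose last vowel is 'a' or 'o' add the prefix be-.
So panuwik → panuwiket.

panuwiket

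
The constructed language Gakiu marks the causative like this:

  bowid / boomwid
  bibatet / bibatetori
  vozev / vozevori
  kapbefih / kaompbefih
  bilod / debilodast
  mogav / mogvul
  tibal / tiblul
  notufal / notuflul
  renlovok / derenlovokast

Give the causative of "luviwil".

luomviwil

mogav and vozev both end in -v yet inflect differently (mogvul, vozevori), so the final letter is not what conditions the rule; the last vowel is.
"luviwil" has last vowel 'i'. The stems whose last vowel is 'i' (bowid → boomwid, kapbefih → kaompbefih) insert -om- after the first vowel.
The other patterns: stems whose last vowel is 'o' add de- … -ast around the stem; stems whose last vowel is 'a' delete the last vowel and add -ul; stems whose last vowel is 'e' add -ori.
So luviwil → luomviwil.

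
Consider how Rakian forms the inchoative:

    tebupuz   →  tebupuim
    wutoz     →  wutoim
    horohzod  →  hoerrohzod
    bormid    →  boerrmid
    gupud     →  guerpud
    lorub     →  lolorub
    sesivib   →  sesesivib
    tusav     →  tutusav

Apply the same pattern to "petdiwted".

peertdiwted

wutoz and horohzod both have last vowel 'o' yet inflect differently (wutoim, hoerrohzod), so the last vowel is not what conditions the rule; the final letter is.
"petdiwted" ends in -d. The stems ending in -d (horohzod → hoerrohzod, bormid → boerrmid, gupud → guerpud) insert -er- after the first vowel.
The other patterns: stems ending in -z drop the final letter and add -im; stems ending in -b or -v repeat the first consonant+vowel as a prefix.
So petdiwted → peertdiwted.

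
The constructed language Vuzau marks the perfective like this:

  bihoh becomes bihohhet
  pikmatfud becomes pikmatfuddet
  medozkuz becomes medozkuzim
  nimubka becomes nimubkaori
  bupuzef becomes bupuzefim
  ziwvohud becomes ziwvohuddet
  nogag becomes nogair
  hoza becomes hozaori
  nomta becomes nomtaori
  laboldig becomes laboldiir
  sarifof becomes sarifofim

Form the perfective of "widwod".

hoza and nogag both have last vowel 'a' yet inflect differently (hozaori, nogair), so the last vowel is not what conditions the rule; the final letter is.
"widwod" ends in -d. The stems ending in -d (ziwvohud → ziwvohuddet, pikmatfud → pikmatfuddet) double the final consonant and add -et.
So widwod → widwoddet.

widwoddet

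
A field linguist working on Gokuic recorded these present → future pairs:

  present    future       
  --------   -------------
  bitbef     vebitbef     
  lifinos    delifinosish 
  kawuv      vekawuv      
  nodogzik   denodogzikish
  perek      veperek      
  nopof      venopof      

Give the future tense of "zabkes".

"zabkes" has 2 vowels. The stems with 2 vowels (perek → veperek, bitbef → vebitbef, nopof → venopof) add the prefix ve-.
So zabkes → vezabkes.

vezabkes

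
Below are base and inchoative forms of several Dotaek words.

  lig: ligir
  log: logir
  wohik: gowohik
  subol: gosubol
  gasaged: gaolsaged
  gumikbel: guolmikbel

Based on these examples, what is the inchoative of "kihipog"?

kiolhipog

subol and gumikbel both end in -l yet inflect differently (gosubol, guolmikbel), so the final letter is not what conditions the rule; the number of vowels is.
"kihipog" has 3 vowels. The stems with 3 vowels (gasaged → gaolsaged, gumikbel → guolmikbel) insert -ol- after the first vowel.
So kihipog → kiolhipog.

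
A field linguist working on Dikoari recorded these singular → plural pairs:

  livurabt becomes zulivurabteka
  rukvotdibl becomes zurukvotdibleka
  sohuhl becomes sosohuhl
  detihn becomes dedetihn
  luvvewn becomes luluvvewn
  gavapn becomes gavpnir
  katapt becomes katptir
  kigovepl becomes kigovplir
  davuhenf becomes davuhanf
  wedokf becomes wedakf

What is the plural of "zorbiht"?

zozorbiht

rukvotdibl and sohuhl both end in -l yet inflect differently (zurukvotdibleka, sosohuhl), so the final letter is not what conditions the rule; the second-to-last letter is.
"zorbiht" has second-to-last letter 'h'. The stems whose second-to-last letter is 'h' (sohuhl → sosohuhl, detihn → dedetihn) repeat the first consonant+vowel as a prefix.
So zorbiht → zozorbiht.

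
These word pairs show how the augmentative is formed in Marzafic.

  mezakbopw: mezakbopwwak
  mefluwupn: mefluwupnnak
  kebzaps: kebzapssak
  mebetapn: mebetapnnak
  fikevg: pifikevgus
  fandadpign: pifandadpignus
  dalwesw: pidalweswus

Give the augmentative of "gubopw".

"gubopw" has second-to-last letter 'p'. The stems whose second-to-last letter is 'p' (mezakbopw → mezakbopwwak, mefluwupn → mefluwupnnak, kebzaps → kebzapssak) double the final consonant and add -ak.
The other pattern: stems whose second-to-last letter is 'g', 's' or 'v' add pi- … -us around the stem.
So gubopw → gubopwwak.

gubopwwak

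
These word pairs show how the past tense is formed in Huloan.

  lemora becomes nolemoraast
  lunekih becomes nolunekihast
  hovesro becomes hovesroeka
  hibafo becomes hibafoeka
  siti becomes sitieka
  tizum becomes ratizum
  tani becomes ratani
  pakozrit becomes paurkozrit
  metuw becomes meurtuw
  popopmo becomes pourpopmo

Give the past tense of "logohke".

nologohkeast

siti and tani both end in -i yet inflect differently (sitieka, ratani), so the final letter is not what conditions the rule; the first letter is.
"logohke" begins with l-. The stems beginning with l- (lemora → nolemoraast, lunekih → nolunekihast) add no- … -ast around the stem.
The other patterns: stems beginning with h- or s- add -eka; stems beginning with t- add the prefix ra-; stems beginning with m- or p- insert -ur- after the first vowel.
So logohke → nologohkeast.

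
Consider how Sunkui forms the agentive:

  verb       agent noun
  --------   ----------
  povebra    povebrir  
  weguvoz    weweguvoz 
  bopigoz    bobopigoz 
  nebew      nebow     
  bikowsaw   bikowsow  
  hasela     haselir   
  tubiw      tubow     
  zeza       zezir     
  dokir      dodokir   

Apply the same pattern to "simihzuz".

bikowsaw and povebra both have last vowel 'a' yet inflect differently (bikowsow, povebrir), so the last vowel is not what conditions the rule; the final letter is.
"simihzuz" ends in -z. The stems ending in -z (bopigoz → bobopigoz, weguvoz → weweguvoz) repeat the first consonant+vowel as a prefix.
So simihzuz → sisimihzuz.

sisimihzuz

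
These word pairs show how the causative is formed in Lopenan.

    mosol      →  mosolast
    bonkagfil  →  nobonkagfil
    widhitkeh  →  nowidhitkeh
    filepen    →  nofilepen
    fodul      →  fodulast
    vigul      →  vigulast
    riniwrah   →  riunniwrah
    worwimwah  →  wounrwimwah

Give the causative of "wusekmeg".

nowusekmeg

widhitkeh and riniwrah both end in -h yet inflect differently (nowidhitkeh, riunniwrah), so the final letter is not what conditions the rule; the last vowel is.
"wusekmeg" has last vowel 'e'. The stems whose last vowel is 'e' (widhitkeh → nowidhitkeh, filepen → nofilepen) add the prefix no-.
The other patterns: stems whose last vowel is 'a' insert -un- after the first vowel; stems whose last vowel is 'o' or 'u' add -ast.
So wusekmeg → nowusekmeg.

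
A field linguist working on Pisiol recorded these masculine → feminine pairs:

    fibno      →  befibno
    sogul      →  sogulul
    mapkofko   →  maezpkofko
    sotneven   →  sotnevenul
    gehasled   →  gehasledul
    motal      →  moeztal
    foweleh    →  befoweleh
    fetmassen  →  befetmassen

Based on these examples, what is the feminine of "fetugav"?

befetugav

fibno and mapkofko both end in -o yet inflect differently (befibno, maezpkofko), so the final letter is not what conditions the rule; the first letter is.
"fetugav" begins with f-. The stems beginning with f- (foweleh → befoweleh, fibno → befibno, fetmassen → befetmassen) add the prefix be-.
The other patterns: stems beginning with m- insert -ez- after the first vowel; stems beginning with g- or s- add -ul.
So fetugav → befetugav.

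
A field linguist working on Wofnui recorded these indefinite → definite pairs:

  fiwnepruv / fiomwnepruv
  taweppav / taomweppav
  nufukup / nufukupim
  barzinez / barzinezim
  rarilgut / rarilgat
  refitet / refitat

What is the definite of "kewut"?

rarilgut and fiwnepruv both have last vowel 'u' yet inflect differently (rarilgat, fiomwnepruv), so the last vowel is not what conditions the rule; the final letter is.
"kewut" ends in -t. The stems ending in -t (rarilgut → rarilgat, refitet → refitat) change the last vowel to 'a'.
So kewut → kewat.

kewat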